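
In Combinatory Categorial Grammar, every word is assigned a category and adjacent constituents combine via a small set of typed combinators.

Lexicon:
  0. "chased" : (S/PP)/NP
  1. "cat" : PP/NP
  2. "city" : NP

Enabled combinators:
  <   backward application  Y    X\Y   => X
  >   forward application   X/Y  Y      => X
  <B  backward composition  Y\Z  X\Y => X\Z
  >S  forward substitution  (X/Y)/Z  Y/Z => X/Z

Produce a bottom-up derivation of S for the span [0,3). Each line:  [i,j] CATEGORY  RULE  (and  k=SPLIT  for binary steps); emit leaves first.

[0,1] (S/PP)/NP  lex  "chased"
[1,2] PP/NP  lex  "cat"
[0,2] S/NP  >S  k=1
[2,3] NP  lex  "city"
[0,3] S  >  k=2

[0,3] S   >
  [0,2] S/NP   >S
    [0,1] "chased" : (S/PP)/NP
    [1,2] "cat" : PP/NP
  [2,3] "city" : NP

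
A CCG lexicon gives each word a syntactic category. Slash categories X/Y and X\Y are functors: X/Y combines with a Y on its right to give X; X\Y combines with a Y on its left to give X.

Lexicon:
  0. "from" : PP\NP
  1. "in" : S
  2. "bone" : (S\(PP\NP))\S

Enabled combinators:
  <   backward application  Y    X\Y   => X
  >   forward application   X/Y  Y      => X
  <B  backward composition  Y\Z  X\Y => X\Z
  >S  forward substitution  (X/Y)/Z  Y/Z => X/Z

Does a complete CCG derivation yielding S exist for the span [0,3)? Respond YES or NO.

YES

[0,3] S   <
  [0,1] "from" : PP\NP
  [1,3] S\(PP\NP)   <
    [1,2] "in" : S
    [2,3] "bone" : (S\(PP\NP))\S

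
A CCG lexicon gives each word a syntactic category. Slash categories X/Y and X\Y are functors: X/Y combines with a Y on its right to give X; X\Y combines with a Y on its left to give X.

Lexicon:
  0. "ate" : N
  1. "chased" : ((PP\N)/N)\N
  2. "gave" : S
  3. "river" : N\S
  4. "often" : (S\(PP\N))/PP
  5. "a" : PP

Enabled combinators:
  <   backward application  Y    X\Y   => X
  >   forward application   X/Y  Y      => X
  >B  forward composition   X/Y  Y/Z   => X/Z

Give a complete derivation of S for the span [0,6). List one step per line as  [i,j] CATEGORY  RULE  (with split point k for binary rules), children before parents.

[0,1] N  lex  "ate"
[1,2] ((PP\N)/N)\N  lex  "chased"
[0,2] (PP\N)/N  <  k=1
[2,3] S  lex  "gave"
[3,4] N\S  lex  "river"
[2,4] N  <  k=3
[0,4] PP\N  >  k=2
[4,5] (S\(PP\N))/PP  lex  "often"
[5,6] PP  lex  "a"
[4,6] S\(PP\N)  >  k=5
[0,6] S  <  k=4

[0,6] S   <
  [0,4] PP\N   >
    [0,2] (PP\N)/N   <
      [0,1] "ate" : N
      [1,2] "chased" : ((PP\N)/N)\N
    [2,4] N   <
      [2,3] "gave" : S
      [3,4] "river" : N\S
  [4,6] S\(PP\N)   >
    [4,5] "often" : (S\(PP\N))/PP
    [5,6] "a" : PP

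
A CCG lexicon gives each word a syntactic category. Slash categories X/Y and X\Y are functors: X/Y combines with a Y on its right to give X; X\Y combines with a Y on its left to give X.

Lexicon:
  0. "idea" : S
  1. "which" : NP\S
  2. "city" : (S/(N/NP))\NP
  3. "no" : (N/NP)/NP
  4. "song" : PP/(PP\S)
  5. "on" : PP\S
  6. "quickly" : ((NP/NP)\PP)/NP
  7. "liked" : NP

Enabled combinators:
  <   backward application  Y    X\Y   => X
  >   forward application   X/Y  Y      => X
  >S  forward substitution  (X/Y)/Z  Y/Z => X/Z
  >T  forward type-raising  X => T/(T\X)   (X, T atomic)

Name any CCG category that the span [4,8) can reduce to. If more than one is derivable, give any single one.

[0,8] S   >
  [0,3] S/(N/NP)   <
    [0,2] NP   <
      [0,1] "idea" : S
      [1,2] "which" : NP\S
    [2,3] "city" : (S/(N/NP))\NP
  [3,8] N/NP   >S
    [3,4] "no" : (N/NP)/NP
    [4,8] NP/NP   <
      [4,6] PP   >
        [4,5] "song" : PP/(PP\S)
        [5,6] "on" : PP\S
      [6,8] (NP/NP)\PP   >
        [6,7] "quickly" : ((NP/NP)\PP)/NP
        [7,8] "liked" : NP

NP/NP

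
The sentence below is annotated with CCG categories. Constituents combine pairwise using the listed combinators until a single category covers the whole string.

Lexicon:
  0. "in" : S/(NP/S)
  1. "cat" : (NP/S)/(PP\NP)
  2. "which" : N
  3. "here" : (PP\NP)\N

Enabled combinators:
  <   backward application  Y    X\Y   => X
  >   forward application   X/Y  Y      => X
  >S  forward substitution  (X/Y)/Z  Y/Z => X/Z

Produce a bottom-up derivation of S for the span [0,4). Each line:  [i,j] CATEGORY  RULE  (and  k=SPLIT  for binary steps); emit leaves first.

[0,4] S   >
  [0,1] "in" : S/(NP/S)
  [1,4] NP/S   >
    [1,2] "cat" : (NP/S)/(PP\NP)
    [2,4] PP\NP   <
      [2,3] "which" : N
      [3,4] "here" : (PP\NP)\N

[0,1] S/(NP/S)  lex  "in"
[1,2] (NP/S)/(PP\NP)  lex  "cat"
[2,3] N  lex  "which"
[3,4] (PP\NP)\N  lex  "here"
[2,4] PP\NP  <  k=3
[1,4] NP/S  >  k=2
[0,4] S  >  k=1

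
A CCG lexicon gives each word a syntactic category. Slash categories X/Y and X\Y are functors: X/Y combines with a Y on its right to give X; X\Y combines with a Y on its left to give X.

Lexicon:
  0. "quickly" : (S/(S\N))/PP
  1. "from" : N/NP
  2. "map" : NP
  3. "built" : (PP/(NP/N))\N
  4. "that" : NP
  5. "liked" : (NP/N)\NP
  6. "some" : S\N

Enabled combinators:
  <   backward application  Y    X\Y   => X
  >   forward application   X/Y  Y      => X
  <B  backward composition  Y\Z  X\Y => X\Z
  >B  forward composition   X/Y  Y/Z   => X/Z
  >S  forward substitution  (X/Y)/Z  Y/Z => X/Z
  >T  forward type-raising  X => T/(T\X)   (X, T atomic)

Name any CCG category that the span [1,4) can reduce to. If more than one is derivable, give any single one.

[0,7] S   >
  [0,6] S/(S\N)   >
    [0,1] "quickly" : (S/(S\N))/PP
    [1,6] PP   >
      [1,4] PP/(NP/N)   <
        [1,3] N   >
          [1,2] "from" : N/NP
          [2,3] "map" : NP
        [3,4] "built" : (PP/(NP/N))\N
      [4,6] NP/N   <
        [4,5] "that" : NP
        [5,6] "liked" : (NP/N)\NP
  [6,7] "some" : S\N

PP/(NP/N)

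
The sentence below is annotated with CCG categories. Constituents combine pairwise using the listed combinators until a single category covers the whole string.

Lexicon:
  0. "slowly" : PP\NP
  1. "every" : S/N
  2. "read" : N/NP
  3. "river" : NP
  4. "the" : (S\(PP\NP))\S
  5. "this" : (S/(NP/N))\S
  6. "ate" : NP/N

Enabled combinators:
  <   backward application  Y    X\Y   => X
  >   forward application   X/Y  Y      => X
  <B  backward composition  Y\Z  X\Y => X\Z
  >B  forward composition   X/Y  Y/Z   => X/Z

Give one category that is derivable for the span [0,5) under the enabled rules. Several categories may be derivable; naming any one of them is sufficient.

[0,7] S   >
  [0,6] S/(NP/N)   <
    [0,5] S   <
      [0,1] "slowly" : PP\NP
      [1,5] S\(PP\NP)   <
        [1,4] S   >
          [1,2] "every" : S/N
          [2,4] N   >
            [2,3] "read" : N/NP
            [3,4] "river" : NP
        [4,5] "the" : (S\(PP\NP))\S
    [5,6] "this" : (S/(NP/N))\S
  [6,7] "ate" : NP/N

S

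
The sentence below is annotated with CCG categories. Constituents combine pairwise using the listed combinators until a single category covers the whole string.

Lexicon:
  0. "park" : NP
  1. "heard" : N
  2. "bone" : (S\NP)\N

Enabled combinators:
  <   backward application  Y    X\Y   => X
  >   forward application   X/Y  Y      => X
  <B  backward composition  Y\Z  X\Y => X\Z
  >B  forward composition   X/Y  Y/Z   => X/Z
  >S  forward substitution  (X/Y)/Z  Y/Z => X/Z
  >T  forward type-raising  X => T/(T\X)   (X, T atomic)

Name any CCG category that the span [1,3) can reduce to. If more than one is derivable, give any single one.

[0,3] S   <
  [0,1] "park" : NP
  [1,3] S\NP   <
    [1,2] "heard" : N
    [2,3] "bone" : (S\NP)\N

S\NP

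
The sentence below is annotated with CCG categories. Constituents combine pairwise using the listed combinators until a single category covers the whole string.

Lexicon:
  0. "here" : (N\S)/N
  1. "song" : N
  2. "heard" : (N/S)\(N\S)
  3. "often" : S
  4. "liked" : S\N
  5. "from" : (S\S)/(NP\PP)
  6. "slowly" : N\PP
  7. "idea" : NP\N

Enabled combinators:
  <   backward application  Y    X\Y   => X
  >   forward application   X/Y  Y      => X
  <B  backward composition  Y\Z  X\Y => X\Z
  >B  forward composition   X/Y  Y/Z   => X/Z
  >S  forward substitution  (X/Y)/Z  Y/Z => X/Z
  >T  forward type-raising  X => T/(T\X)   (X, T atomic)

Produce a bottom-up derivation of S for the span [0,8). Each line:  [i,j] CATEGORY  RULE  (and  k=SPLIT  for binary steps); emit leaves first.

[0,8] S   <
  [0,4] N   >
    [0,3] N/S   <
      [0,2] N\S   >
        [0,1] "here" : (N\S)/N
        [1,2] "song" : N
      [2,3] "heard" : (N/S)\(N\S)
    [3,4] "often" : S
  [4,8] S\N   <B
    [4,5] "liked" : S\N
    [5,8] S\S   >
      [5,6] "from" : (S\S)/(NP\PP)
      [6,8] NP\PP   <B
        [6,7] "slowly" : N\PP
        [7,8] "idea" : NP\N

[0,1] (N\S)/N  lex  "here"
[1,2] N  lex  "song"
[0,2] N\S  >  k=1
[2,3] (N/S)\(N\S)  lex  "heard"
[0,3] N/S  <  k=2
[3,4] S  lex  "often"
[0,4] N  >  k=3
[4,5] S\N  lex  "liked"
[5,6] (S\S)/(NP\PP)  lex  "from"
[6,7] N\PP  lex  "slowly"
[7,8] NP\N  lex  "idea"
[6,8] NP\PP  <B  k=7
[5,8] S\S  >  k=6
[4,8] S\N  <B  k=5
[0,8] S  <  k=4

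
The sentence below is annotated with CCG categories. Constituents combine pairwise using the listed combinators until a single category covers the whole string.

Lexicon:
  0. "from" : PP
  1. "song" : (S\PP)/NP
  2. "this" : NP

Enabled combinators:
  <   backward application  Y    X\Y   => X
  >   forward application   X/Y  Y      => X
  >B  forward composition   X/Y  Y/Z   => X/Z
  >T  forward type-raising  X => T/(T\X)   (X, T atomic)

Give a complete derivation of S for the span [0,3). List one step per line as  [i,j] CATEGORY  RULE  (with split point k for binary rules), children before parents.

[0,3] S   <
  [0,1] "from" : PP
  [1,3] S\PP   >
    [1,2] "song" : (S\PP)/NP
    [2,3] "this" : NP

[0,1] PP  lex  "from"
[1,2] (S\PP)/NP  lex  "song"
[2,3] NP  lex  "this"
[1,3] S\PP  >  k=2
[0,3] S  <  k=1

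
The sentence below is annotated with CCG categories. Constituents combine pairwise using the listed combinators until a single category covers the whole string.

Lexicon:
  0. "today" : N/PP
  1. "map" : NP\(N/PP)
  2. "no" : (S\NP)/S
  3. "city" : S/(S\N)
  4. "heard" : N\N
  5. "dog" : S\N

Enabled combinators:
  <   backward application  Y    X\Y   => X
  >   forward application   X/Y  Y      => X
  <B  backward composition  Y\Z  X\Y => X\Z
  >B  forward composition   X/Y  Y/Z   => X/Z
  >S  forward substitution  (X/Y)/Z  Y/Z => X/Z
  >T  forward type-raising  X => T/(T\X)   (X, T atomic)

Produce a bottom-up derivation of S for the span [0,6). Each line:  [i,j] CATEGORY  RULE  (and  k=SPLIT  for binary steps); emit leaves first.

[0,1] N/PP  lex  "today"
[1,2] NP\(N/PP)  lex  "map"
[0,2] NP  <  k=1
[2,3] (S\NP)/S  lex  "no"
[3,4] S/(S\N)  lex  "city"
[4,5] N\N  lex  "heard"
[5,6] S\N  lex  "dog"
[4,6] S\N  <B  k=5
[3,6] S  >  k=4
[2,6] S\NP  >  k=3
[0,6] S  <  k=2

[0,6] S   <
  [0,2] NP   <
    [0,1] "today" : N/PP
    [1,2] "map" : NP\(N/PP)
  [2,6] S\NP   >
    [2,3] "no" : (S\NP)/S
    [3,6] S   >
      [3,4] "city" : S/(S\N)
      [4,6] S\N   <B
        [4,5] "heard" : N\N
        [5,6] "dog" : S\N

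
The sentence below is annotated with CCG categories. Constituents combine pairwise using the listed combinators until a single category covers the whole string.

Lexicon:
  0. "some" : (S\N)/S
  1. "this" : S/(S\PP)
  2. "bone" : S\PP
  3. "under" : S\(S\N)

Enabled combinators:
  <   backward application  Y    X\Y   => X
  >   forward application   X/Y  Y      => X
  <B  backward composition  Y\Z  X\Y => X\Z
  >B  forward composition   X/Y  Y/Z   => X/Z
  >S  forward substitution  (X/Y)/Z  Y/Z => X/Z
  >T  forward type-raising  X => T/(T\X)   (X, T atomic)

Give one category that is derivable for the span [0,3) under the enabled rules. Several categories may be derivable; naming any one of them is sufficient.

S\N

[0,4] S   <
  [0,3] S\N   >
    [0,1] "some" : (S\N)/S
    [1,3] S   >
      [1,2] "this" : S/(S\PP)
      [2,3] "bone" : S\PP
  [3,4] "under" : S\(S\N)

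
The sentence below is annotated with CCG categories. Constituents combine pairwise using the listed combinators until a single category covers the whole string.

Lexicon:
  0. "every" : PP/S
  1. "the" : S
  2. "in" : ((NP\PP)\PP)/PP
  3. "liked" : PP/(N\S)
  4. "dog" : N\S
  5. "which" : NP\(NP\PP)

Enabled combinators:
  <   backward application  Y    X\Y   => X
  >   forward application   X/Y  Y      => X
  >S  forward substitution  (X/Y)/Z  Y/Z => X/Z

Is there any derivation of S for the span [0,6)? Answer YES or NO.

PP/S S ((NP\PP)\PP)/PP PP/(N\S) N\S NP\(NP\PP)
CKY chart[0,6] = {NP}; S ∉ chart

NO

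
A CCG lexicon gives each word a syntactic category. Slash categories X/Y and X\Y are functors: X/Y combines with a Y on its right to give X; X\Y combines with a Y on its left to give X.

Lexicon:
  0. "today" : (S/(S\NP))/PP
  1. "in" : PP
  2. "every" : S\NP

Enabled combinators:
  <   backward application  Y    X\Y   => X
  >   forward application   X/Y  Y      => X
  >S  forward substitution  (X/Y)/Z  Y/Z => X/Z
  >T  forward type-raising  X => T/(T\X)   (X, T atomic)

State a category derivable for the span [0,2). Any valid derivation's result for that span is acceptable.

[0,3] S   >
  [0,2] S/(S\NP)   >
    [0,1] "today" : (S/(S\NP))/PP
    [1,2] "in" : PP
  [2,3] "every" : S\NP

S/(S\NP)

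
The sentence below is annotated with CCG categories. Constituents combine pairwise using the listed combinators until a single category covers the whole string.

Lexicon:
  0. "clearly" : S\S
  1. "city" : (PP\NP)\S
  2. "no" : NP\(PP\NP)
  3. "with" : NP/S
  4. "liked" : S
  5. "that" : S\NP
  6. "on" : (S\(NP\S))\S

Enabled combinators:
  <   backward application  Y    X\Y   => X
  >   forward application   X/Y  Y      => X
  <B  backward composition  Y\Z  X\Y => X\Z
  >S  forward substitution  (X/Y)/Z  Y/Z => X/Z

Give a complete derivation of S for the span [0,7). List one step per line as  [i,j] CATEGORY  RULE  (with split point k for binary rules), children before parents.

[0,1] S\S  lex  "clearly"
[1,2] (PP\NP)\S  lex  "city"
[2,3] NP\(PP\NP)  lex  "no"
[1,3] NP\S  <B  k=2
[0,3] NP\S  <B  k=1
[3,4] NP/S  lex  "with"
[4,5] S  lex  "liked"
[3,5] NP  >  k=4
[5,6] S\NP  lex  "that"
[3,6] S  <  k=5
[6,7] (S\(NP\S))\S  lex  "on"
[3,7] S\(NP\S)  <  k=6
[0,7] S  <  k=3

[0,7] S   <
  [0,3] NP\S   <B
    [0,1] "clearly" : S\S
    [1,3] NP\S   <B
      [1,2] "city" : (PP\NP)\S
      [2,3] "no" : NP\(PP\NP)
  [3,7] S\(NP\S)   <
    [3,6] S   <
      [3,5] NP   >
        [3,4] "with" : NP/S
        [4,5] "liked" : S
      [5,6] "that" : S\NP
    [6,7] "on" : (S\(NP\S))\S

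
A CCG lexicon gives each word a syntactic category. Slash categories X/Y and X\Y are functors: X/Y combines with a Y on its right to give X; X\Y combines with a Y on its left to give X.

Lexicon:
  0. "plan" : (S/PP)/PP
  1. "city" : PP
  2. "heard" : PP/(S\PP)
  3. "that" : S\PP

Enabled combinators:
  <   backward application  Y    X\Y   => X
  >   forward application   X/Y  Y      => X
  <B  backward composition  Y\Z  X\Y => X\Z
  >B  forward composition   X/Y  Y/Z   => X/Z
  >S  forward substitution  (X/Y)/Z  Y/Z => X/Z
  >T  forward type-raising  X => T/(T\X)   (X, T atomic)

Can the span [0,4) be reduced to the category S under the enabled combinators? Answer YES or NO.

YES

[0,4] S   >
  [0,2] S/PP   >
    [0,1] "plan" : (S/PP)/PP
    [1,2] "city" : PP
  [2,4] PP   >
    [2,3] "heard" : PP/(S\PP)
    [3,4] "that" : S\PP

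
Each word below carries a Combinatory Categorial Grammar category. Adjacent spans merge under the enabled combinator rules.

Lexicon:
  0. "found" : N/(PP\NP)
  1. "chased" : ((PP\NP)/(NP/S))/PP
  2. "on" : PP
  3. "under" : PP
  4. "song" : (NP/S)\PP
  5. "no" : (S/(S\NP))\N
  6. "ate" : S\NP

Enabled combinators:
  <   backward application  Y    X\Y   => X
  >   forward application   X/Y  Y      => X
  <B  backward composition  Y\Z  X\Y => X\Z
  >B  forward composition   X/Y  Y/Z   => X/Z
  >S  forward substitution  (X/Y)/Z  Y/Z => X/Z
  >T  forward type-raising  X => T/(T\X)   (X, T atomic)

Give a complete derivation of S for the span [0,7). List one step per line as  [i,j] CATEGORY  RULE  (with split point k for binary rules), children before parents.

[0,1] N/(PP\NP)  lex  "found"
[1,2] ((PP\NP)/(NP/S))/PP  lex  "chased"
[2,3] PP  lex  "on"
[1,3] (PP\NP)/(NP/S)  >  k=2
[3,4] PP  lex  "under"
[4,5] (NP/S)\PP  lex  "song"
[3,5] NP/S  <  k=4
[1,5] PP\NP  >  k=3
[0,5] N  >  k=1
[5,6] (S/(S\NP))\N  lex  "no"
[0,6] S/(S\NP)  <  k=5
[6,7] S\NP  lex  "ate"
[0,7] S  >  k=6

[0,7] S   >
  [0,6] S/(S\NP)   <
    [0,5] N   >
      [0,1] "found" : N/(PP\NP)
      [1,5] PP\NP   >
        [1,3] (PP\NP)/(NP/S)   >
          [1,2] "chased" : ((PP\NP)/(NP/S))/PP
          [2,3] "on" : PP
        [3,5] NP/S   <
          [3,4] "under" : PP
          [4,5] "song" : (NP/S)\PP
    [5,6] "no" : (S/(S\NP))\N
  [6,7] "ate" : S\NP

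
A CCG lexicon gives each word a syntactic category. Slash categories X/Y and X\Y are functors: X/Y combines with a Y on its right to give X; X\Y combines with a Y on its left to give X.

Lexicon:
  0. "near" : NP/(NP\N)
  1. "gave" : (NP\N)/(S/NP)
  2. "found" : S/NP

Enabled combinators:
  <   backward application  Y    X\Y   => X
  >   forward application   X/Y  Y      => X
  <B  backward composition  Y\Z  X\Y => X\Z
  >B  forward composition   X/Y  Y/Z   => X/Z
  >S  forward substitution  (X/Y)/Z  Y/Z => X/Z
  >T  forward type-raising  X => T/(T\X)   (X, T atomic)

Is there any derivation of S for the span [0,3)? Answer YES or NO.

NP/(NP\N) (NP\N)/(S/NP) S/NP
CKY chart[0,3] = {N/(N\NP), NP, NP/(NP\NP), PP/(PP\NP), S/(S\NP)}; S ∉ chart

NO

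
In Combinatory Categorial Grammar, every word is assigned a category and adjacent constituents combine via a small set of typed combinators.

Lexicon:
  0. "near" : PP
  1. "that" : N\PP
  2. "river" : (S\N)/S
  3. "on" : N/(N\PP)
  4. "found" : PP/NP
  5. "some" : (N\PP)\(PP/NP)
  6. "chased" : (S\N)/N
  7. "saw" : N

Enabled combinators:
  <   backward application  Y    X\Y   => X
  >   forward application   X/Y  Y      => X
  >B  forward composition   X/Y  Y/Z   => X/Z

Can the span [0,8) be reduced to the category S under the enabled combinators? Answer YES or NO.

YES

[0,8] S   <
  [0,2] N   <
    [0,1] "near" : PP
    [1,2] "that" : N\PP
  [2,8] S\N   >
    [2,3] "river" : (S\N)/S
    [3,8] S   <
      [3,6] N   >
        [3,4] "on" : N/(N\PP)
        [4,6] N\PP   <
          [4,5] "found" : PP/NP
          [5,6] "some" : (N\PP)\(PP/NP)
      [6,8] S\N   >
        [6,7] "chased" : (S\N)/N
        [7,8] "saw" : N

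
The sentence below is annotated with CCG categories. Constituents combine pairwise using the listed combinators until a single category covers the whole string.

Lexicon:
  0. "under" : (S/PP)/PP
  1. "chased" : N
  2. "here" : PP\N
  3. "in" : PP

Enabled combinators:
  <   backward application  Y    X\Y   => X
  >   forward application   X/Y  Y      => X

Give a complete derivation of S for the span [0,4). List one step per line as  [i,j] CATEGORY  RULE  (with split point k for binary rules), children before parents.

[0,4] S   >
  [0,3] S/PP   >
    [0,1] "under" : (S/PP)/PP
    [1,3] PP   <
      [1,2] "chased" : N
      [2,3] "here" : PP\N
  [3,4] "in" : PP

[0,1] (S/PP)/PP  lex  "under"
[1,2] N  lex  "chased"
[2,3] PP\N  lex  "here"
[1,3] PP  <  k=2
[0,3] S/PP  >  k=1
[3,4] PP  lex  "in"
[0,4] S  >  k=3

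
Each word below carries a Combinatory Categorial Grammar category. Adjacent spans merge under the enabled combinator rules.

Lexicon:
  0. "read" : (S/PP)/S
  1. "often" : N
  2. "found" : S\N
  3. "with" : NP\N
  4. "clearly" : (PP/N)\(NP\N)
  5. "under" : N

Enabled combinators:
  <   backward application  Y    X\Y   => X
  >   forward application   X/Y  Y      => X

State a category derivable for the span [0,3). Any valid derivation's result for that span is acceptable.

S/PP

[0,6] S   >
  [0,3] S/PP   >
    [0,1] "read" : (S/PP)/S
    [1,3] S   <
      [1,2] "often" : N
      [2,3] "found" : S\N
  [3,6] PP   >
    [3,5] PP/N   <
      [3,4] "with" : NP\N
      [4,5] "clearly" : (PP/N)\(NP\N)
    [5,6] "under" : N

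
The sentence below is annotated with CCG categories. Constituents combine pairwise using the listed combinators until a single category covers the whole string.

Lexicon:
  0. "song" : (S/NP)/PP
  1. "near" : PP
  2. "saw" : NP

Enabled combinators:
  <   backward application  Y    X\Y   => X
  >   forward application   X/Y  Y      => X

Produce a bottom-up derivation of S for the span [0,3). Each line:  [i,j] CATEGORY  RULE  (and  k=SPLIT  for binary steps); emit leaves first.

[0,3] S   >
  [0,2] S/NP   >
    [0,1] "song" : (S/NP)/PP
    [1,2] "near" : PP
  [2,3] "saw" : NP

[0,1] (S/NP)/PP  lex  "song"
[1,2] PP  lex  "near"
[0,2] S/NP  >  k=1
[2,3] NP  lex  "saw"
[0,3] S  >  k=2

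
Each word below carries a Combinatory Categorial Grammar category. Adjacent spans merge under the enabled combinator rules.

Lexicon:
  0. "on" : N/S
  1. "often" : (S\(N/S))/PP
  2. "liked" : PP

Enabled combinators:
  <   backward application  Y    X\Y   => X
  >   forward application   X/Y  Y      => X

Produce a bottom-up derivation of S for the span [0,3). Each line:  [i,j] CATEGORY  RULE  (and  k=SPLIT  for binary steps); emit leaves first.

[0,3] S   <
  [0,1] "on" : N/S
  [1,3] S\(N/S)   >
    [1,2] "often" : (S\(N/S))/PP
    [2,3] "liked" : PP

[0,1] N/S  lex  "on"
[1,2] (S\(N/S))/PP  lex  "often"
[2,3] PP  lex  "liked"
[1,3] S\(N/S)  >  k=2
[0,3] S  <  k=1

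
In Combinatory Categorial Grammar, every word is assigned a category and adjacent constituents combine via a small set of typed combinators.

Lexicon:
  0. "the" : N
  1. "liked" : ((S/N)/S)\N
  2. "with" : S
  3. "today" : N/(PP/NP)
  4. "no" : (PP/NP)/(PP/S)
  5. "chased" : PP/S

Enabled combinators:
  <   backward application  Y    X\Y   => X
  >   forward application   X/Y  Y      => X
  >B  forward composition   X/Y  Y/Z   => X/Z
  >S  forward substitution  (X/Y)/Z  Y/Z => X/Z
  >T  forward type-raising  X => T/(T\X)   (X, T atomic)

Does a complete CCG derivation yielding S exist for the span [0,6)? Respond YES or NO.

[0,6] S   >
  [0,3] S/N   >
    [0,2] (S/N)/S   <
      [0,1] "the" : N
      [1,2] "liked" : ((S/N)/S)\N
    [2,3] "with" : S
  [3,6] N   >
    [3,4] "today" : N/(PP/NP)
    [4,6] PP/NP   >
      [4,5] "no" : (PP/NP)/(PP/S)
      [5,6] "chased" : PP/S

YES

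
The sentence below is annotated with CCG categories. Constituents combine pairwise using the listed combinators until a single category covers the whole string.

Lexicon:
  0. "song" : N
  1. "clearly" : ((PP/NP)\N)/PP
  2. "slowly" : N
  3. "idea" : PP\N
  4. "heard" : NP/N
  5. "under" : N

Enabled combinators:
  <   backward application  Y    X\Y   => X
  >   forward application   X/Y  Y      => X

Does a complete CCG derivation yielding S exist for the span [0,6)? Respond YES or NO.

N ((PP/NP)\N)/PP N PP\N NP/N N
CKY chart[0,6] = {PP}; S ∉ chart

NO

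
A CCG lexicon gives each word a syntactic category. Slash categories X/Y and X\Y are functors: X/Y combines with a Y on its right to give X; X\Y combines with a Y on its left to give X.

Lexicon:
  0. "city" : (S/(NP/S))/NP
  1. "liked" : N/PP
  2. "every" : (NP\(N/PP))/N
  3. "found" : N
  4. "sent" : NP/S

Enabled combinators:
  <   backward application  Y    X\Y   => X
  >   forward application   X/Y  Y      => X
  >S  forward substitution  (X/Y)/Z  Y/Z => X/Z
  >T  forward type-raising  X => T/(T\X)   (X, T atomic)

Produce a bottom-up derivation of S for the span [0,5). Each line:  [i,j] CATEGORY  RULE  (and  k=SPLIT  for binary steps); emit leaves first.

[0,5] S   >
  [0,4] S/(NP/S)   >
    [0,1] "city" : (S/(NP/S))/NP
    [1,4] NP   <
      [1,2] "liked" : N/PP
      [2,4] NP\(N/PP)   >
        [2,3] "every" : (NP\(N/PP))/N
        [3,4] "found" : N
  [4,5] "sent" : NP/S

[0,1] (S/(NP/S))/NP  lex  "city"
[1,2] N/PP  lex  "liked"
[2,3] (NP\(N/PP))/N  lex  "every"
[3,4] N  lex  "found"
[2,4] NP\(N/PP)  >  k=3
[1,4] NP  <  k=2
[0,4] S/(NP/S)  >  k=1
[4,5] NP/S  lex  "sent"
[0,5] S  >  k=4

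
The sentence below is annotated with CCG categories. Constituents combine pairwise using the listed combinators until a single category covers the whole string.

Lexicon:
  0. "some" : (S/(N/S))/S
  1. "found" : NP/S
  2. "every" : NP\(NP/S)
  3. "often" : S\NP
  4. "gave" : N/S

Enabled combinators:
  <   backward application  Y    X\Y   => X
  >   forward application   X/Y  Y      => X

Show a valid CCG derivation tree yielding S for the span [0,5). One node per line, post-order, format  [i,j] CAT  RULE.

[0,5] S   >
  [0,4] S/(N/S)   >
    [0,1] "some" : (S/(N/S))/S
    [1,4] S   <
      [1,3] NP   <
        [1,2] "found" : NP/S
        [2,3] "every" : NP\(NP/S)
      [3,4] "often" : S\NP
  [4,5] "gave" : N/S

[0,1] (S/(N/S))/S  lex  "some"
[1,2] NP/S  lex  "found"
[2,3] NP\(NP/S)  lex  "every"
[1,3] NP  <  k=2
[3,4] S\NP  lex  "often"
[1,4] S  <  k=3
[0,4] S/(N/S)  >  k=1
[4,5] N/S  lex  "gave"
[0,5] S  >  k=4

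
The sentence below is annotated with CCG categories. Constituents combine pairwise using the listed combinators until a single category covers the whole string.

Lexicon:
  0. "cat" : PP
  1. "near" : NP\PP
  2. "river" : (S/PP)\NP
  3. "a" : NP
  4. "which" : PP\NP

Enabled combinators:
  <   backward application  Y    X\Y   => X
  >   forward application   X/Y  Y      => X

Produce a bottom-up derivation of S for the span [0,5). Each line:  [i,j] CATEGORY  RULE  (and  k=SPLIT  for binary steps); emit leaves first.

[0,1] PP  lex  "cat"
[1,2] NP\PP  lex  "near"
[0,2] NP  <  k=1
[2,3] (S/PP)\NP  lex  "river"
[0,3] S/PP  <  k=2
[3,4] NP  lex  "a"
[4,5] PP\NP  lex  "which"
[3,5] PP  <  k=4
[0,5] S  >  k=3

[0,5] S   >
  [0,3] S/PP   <
    [0,2] NP   <
      [0,1] "cat" : PP
      [1,2] "near" : NP\PP
    [2,3] "river" : (S/PP)\NP
  [3,5] PP   <
    [3,4] "a" : NP
    [4,5] "which" : PP\NP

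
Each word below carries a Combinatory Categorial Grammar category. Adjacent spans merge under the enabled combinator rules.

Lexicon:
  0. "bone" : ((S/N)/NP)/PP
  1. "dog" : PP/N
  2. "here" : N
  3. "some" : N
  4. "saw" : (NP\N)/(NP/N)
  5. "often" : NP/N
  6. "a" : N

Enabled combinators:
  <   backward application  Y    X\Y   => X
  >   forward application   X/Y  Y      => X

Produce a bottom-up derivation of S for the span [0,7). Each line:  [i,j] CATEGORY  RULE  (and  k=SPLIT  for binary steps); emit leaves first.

[0,7] S   >
  [0,6] S/N   >
    [0,3] (S/N)/NP   >
      [0,1] "bone" : ((S/N)/NP)/PP
      [1,3] PP   >
        [1,2] "dog" : PP/N
        [2,3] "here" : N
    [3,6] NP   <
      [3,4] "some" : N
      [4,6] NP\N   >
        [4,5] "saw" : (NP\N)/(NP/N)
        [5,6] "often" : NP/N
  [6,7] "a" : N

[0,1] ((S/N)/NP)/PP  lex  "bone"
[1,2] PP/N  lex  "dog"
[2,3] N  lex  "here"
[1,3] PP  >  k=2
[0,3] (S/N)/NP  >  k=1
[3,4] N  lex  "some"
[4,5] (NP\N)/(NP/N)  lex  "saw"
[5,6] NP/N  lex  "often"
[4,6] NP\N  >  k=5
[3,6] NP  <  k=4
[0,6] S/N  >  k=3
[6,7] N  lex  "a"
[0,7] S  >  k=6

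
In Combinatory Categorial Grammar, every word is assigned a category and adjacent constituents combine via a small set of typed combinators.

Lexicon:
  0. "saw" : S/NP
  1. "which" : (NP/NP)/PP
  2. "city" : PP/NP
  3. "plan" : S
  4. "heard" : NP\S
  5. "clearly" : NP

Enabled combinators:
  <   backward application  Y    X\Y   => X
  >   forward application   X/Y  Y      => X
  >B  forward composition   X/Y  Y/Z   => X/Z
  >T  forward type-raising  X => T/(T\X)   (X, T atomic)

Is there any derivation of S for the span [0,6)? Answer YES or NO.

[0,6] S   >
  [0,5] S/NP   >B
    [0,1] "saw" : S/NP
    [1,5] NP/NP   >
      [1,2] "which" : (NP/NP)/PP
      [2,5] PP   >
        [2,3] "city" : PP/NP
        [3,5] NP   <
          [3,4] "plan" : S
          [4,5] "heard" : NP\S
  [5,6] "clearly" : NP

YES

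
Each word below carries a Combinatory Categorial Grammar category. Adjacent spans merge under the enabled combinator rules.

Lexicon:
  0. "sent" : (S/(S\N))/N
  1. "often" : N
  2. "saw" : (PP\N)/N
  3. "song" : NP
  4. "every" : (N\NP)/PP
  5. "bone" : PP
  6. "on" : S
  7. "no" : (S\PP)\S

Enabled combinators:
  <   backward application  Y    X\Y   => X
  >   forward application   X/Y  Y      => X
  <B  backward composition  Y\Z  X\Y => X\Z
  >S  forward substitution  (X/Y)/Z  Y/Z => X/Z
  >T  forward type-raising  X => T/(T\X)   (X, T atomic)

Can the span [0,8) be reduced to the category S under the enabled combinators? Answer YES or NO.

[0,8] S   >
  [0,2] S/(S\N)   >
    [0,1] "sent" : (S/(S\N))/N
    [1,2] "often" : N
  [2,8] S\N   <B
    [2,6] PP\N   >
      [2,3] "saw" : (PP\N)/N
      [3,6] N   >
        [3,4] N/(N\NP)   >T
          [3,4] "song" : NP
        [4,6] N\NP   >
          [4,5] "every" : (N\NP)/PP
          [5,6] "bone" : PP
    [6,8] S\PP   <
      [6,7] "on" : S
      [7,8] "no" : (S\PP)\S

YES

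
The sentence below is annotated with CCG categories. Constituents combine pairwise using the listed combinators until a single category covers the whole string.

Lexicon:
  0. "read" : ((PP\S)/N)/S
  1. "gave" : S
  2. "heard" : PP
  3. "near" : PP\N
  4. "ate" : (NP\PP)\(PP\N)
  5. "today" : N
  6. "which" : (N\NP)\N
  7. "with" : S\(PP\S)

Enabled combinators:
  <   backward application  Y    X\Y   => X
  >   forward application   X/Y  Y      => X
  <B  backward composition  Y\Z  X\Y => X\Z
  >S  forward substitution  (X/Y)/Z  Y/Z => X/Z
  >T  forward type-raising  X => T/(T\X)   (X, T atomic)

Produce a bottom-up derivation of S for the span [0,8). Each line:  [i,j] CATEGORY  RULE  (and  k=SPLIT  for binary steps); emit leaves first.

[0,8] S   <
  [0,7] PP\S   >
    [0,2] (PP\S)/N   >
      [0,1] "read" : ((PP\S)/N)/S
      [1,2] "gave" : S
    [2,7] N   <
      [2,3] "heard" : PP
      [3,7] N\PP   <B
        [3,5] NP\PP   <
          [3,4] "near" : PP\N
          [4,5] "ate" : (NP\PP)\(PP\N)
        [5,7] N\NP   <
          [5,6] "today" : N
          [6,7] "which" : (N\NP)\N
  [7,8] "with" : S\(PP\S)

[0,1] ((PP\S)/N)/S  lex  "read"
[1,2] S  lex  "gave"
[0,2] (PP\S)/N  >  k=1
[2,3] PP  lex  "heard"
[3,4] PP\N  lex  "near"
[4,5] (NP\PP)\(PP\N)  lex  "ate"
[3,5] NP\PP  <  k=4
[5,6] N  lex  "today"
[6,7] (N\NP)\N  lex  "which"
[5,7] N\NP  <  k=6
[3,7] N\PP  <B  k=5
[2,7] N  <  k=3
[0,7] PP\S  >  k=2
[7,8] S\(PP\S)  lex  "with"
[0,8] S  <  k=7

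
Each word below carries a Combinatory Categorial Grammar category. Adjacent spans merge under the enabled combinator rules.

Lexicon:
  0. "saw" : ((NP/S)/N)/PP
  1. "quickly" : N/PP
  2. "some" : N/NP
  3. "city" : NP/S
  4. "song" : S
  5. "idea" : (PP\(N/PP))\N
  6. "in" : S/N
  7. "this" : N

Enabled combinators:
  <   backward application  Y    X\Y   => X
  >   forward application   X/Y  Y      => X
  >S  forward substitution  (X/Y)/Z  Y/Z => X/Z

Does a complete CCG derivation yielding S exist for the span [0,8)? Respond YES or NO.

((NP/S)/N)/PP N/PP N/NP NP/S S (PP\(N/PP))\N S/N N
CKY chart[0,8] = {NP}; S ∉ chart

NO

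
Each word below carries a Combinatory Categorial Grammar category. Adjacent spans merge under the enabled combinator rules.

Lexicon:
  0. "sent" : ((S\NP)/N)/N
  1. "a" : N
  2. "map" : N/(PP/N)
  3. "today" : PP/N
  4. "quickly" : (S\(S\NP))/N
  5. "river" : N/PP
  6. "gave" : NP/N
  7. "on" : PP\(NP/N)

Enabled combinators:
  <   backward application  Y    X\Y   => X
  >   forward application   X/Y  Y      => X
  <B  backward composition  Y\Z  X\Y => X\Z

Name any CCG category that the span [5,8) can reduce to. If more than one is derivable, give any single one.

[0,8] S   <
  [0,4] S\NP   >
    [0,2] (S\NP)/N   >
      [0,1] "sent" : ((S\NP)/N)/N
      [1,2] "a" : N
    [2,4] N   >
      [2,3] "map" : N/(PP/N)
      [3,4] "today" : PP/N
  [4,8] S\(S\NP)   >
    [4,5] "quickly" : (S\(S\NP))/N
    [5,8] N   >
      [5,6] "river" : N/PP
      [6,8] PP   <
        [6,7] "gave" : NP/N
        [7,8] "on" : PP\(NP/N)

N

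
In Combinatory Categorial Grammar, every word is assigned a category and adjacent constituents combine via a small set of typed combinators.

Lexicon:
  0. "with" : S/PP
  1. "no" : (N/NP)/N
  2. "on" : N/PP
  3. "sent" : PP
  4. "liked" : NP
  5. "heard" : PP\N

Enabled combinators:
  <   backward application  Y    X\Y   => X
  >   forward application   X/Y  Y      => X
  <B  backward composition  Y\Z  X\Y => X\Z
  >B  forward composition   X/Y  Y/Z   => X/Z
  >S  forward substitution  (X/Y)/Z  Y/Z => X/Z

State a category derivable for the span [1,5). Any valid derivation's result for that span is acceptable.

N

[0,6] S   >
  [0,1] "with" : S/PP
  [1,6] PP   <
    [1,5] N   >
      [1,4] N/NP   >
        [1,2] "no" : (N/NP)/N
        [2,4] N   >
          [2,3] "on" : N/PP
          [3,4] "sent" : PP
      [4,5] "liked" : NP
    [5,6] "heard" : PP\N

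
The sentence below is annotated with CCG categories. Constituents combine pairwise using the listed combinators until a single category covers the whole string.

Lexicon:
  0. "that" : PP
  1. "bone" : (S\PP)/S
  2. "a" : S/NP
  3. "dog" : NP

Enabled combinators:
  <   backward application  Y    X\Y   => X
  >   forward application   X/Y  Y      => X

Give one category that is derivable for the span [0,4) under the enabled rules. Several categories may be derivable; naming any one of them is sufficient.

S

[0,4] S   <
  [0,1] "that" : PP
  [1,4] S\PP   >
    [1,2] "bone" : (S\PP)/S
    [2,4] S   >
      [2,3] "a" : S/NP
      [3,4] "dog" : NP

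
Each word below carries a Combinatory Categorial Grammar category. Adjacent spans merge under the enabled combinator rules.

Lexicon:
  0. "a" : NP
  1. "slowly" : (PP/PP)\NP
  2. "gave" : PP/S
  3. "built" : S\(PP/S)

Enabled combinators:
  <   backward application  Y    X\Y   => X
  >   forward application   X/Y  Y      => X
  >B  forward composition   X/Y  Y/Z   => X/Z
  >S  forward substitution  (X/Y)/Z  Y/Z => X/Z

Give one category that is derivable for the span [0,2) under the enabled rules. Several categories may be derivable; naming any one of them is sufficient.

[0,4] S   <
  [0,3] PP/S   >B
    [0,2] PP/PP   <
      [0,1] "a" : NP
      [1,2] "slowly" : (PP/PP)\NP
    [2,3] "gave" : PP/S
  [3,4] "built" : S\(PP/S)

PP/PP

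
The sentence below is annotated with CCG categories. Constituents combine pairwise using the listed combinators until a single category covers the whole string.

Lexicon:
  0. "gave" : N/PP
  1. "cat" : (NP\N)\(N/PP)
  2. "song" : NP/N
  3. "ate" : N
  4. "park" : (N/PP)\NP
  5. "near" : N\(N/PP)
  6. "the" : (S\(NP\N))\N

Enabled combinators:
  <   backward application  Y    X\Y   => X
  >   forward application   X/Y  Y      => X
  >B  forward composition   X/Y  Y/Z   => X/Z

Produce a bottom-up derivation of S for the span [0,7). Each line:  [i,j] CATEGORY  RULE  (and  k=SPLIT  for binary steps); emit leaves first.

[0,7] S   <
  [0,2] NP\N   <
    [0,1] "gave" : N/PP
    [1,2] "cat" : (NP\N)\(N/PP)
  [2,7] S\(NP\N)   <
    [2,6] N   <
      [2,5] N/PP   <
        [2,4] NP   >
          [2,3] "song" : NP/N
          [3,4] "ate" : N
        [4,5] "park" : (N/PP)\NP
      [5,6] "near" : N\(N/PP)
    [6,7] "the" : (S\(NP\N))\N

[0,1] N/PP  lex  "gave"
[1,2] (NP\N)\(N/PP)  lex  "cat"
[0,2] NP\N  <  k=1
[2,3] NP/N  lex  "song"
[3,4] N  lex  "ate"
[2,4] NP  >  k=3
[4,5] (N/PP)\NP  lex  "park"
[2,5] N/PP  <  k=4
[5,6] N\(N/PP)  lex  "near"
[2,6] N  <  k=5
[6,7] (S\(NP\N))\N  lex  "the"
[2,7] S\(NP\N)  <  k=6
[0,7] S  <  k=2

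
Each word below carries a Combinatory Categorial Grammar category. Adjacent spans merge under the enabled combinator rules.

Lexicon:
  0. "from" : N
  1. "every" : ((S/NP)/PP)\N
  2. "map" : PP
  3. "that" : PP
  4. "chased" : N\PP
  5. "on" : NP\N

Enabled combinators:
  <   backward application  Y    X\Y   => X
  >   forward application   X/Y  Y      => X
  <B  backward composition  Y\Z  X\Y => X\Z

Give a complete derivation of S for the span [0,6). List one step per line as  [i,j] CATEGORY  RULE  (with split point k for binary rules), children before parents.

[0,1] N  lex  "from"
[1,2] ((S/NP)/PP)\N  lex  "every"
[0,2] (S/NP)/PP  <  k=1
[2,3] PP  lex  "map"
[0,3] S/NP  >  k=2
[3,4] PP  lex  "that"
[4,5] N\PP  lex  "chased"
[3,5] N  <  k=4
[5,6] NP\N  lex  "on"
[3,6] NP  <  k=5
[0,6] S  >  k=3

[0,6] S   >
  [0,3] S/NP   >
    [0,2] (S/NP)/PP   <
      [0,1] "from" : N
      [1,2] "every" : ((S/NP)/PP)\N
    [2,3] "map" : PP
  [3,6] NP   <
    [3,5] N   <
      [3,4] "that" : PP
      [4,5] "chased" : N\PP
    [5,6] "on" : NP\N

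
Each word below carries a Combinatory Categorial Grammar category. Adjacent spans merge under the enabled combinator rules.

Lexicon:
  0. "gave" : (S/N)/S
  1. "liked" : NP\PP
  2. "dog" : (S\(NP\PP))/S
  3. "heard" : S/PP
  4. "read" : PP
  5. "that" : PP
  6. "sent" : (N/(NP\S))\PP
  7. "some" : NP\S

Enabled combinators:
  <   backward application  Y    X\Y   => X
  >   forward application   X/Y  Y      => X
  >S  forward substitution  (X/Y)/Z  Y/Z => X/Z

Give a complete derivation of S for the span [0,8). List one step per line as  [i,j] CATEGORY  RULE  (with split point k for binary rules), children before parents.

[0,8] S   >
  [0,5] S/N   >
    [0,1] "gave" : (S/N)/S
    [1,5] S   <
      [1,2] "liked" : NP\PP
      [2,5] S\(NP\PP)   >
        [2,3] "dog" : (S\(NP\PP))/S
        [3,5] S   >
          [3,4] "heard" : S/PP
          [4,5] "read" : PP
  [5,8] N   >
    [5,7] N/(NP\S)   <
      [5,6] "that" : PP
      [6,7] "sent" : (N/(NP\S))\PP
    [7,8] "some" : NP\S

[0,1] (S/N)/S  lex  "gave"
[1,2] NP\PP  lex  "liked"
[2,3] (S\(NP\PP))/S  lex  "dog"
[3,4] S/PP  lex  "heard"
[4,5] PP  lex  "read"
[3,5] S  >  k=4
[2,5] S\(NP\PP)  >  k=3
[1,5] S  <  k=2
[0,5] S/N  >  k=1
[5,6] PP  lex  "that"
[6,7] (N/(NP\S))\PP  lex  "sent"
[5,7] N/(NP\S)  <  k=6
[7,8] NP\S  lex  "some"
[5,8] N  >  k=7
[0,8] S  >  k=5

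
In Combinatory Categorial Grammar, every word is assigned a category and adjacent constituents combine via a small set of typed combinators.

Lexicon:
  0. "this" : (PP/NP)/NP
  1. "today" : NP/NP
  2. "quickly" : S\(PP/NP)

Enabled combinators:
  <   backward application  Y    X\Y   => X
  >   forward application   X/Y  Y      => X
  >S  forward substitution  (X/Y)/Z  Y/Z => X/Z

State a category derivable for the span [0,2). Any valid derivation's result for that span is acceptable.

PP/NP

[0,3] S   <
  [0,2] PP/NP   >S
    [0,1] "this" : (PP/NP)/NP
    [1,2] "today" : NP/NP
  [2,3] "quickly" : S\(PP/NP)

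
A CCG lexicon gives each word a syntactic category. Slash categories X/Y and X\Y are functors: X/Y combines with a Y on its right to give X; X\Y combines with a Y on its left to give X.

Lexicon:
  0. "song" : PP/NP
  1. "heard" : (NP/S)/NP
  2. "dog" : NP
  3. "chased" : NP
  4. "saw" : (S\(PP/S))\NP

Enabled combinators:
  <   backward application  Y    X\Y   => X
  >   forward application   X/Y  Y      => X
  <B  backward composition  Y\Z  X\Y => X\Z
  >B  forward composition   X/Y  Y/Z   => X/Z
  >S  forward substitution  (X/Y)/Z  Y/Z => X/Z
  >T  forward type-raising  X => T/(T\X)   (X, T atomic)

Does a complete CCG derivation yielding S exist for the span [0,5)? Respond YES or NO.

[0,5] S   <
  [0,3] PP/S   >B
    [0,1] "song" : PP/NP
    [1,3] NP/S   >
      [1,2] "heard" : (NP/S)/NP
      [2,3] "dog" : NP
  [3,5] S\(PP/S)   <
    [3,4] "chased" : NP
    [4,5] "saw" : (S\(PP/S))\NP

YES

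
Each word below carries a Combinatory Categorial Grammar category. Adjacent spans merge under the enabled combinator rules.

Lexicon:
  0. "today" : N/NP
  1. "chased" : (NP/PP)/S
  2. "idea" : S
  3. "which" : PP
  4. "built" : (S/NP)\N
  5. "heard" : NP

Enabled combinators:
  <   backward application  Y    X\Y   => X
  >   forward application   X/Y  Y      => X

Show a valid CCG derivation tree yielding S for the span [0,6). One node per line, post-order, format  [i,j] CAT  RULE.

[0,1] N/NP  lex  "today"
[1,2] (NP/PP)/S  lex  "chased"
[2,3] S  lex  "idea"
[1,3] NP/PP  >  k=2
[3,4] PP  lex  "which"
[1,4] NP  >  k=3
[0,4] N  >  k=1
[4,5] (S/NP)\N  lex  "built"
[0,5] S/NP  <  k=4
[5,6] NP  lex  "heard"
[0,6] S  >  k=5

[0,6] S   >
  [0,5] S/NP   <
    [0,4] N   >
      [0,1] "today" : N/NP
      [1,4] NP   >
        [1,3] NP/PP   >
          [1,2] "chased" : (NP/PP)/S
          [2,3] "idea" : S
        [3,4] "which" : PP
    [4,5] "built" : (S/NP)\N
  [5,6] "heard" : NP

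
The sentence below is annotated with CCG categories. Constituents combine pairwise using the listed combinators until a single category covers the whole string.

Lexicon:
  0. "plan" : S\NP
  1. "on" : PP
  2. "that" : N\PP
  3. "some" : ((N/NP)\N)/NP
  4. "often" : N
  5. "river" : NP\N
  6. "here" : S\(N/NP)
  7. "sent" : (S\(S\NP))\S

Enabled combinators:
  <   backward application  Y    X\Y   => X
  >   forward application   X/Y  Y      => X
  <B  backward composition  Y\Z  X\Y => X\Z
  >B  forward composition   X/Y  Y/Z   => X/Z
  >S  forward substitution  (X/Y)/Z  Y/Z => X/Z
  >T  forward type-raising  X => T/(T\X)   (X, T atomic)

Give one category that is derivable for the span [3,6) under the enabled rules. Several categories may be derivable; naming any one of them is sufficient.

[0,8] S   <
  [0,1] "plan" : S\NP
  [1,8] S\(S\NP)   <
    [1,7] S   <
      [1,3] N   >
        [1,2] N/(N\PP)   >T
          [1,2] "on" : PP
        [2,3] "that" : N\PP
      [3,7] S\N   <B
        [3,6] (N/NP)\N   >
          [3,4] "some" : ((N/NP)\N)/NP
          [4,6] NP   <
            [4,5] "often" : N
            [5,6] "river" : NP\N
        [6,7] "here" : S\(N/NP)
    [7,8] "sent" : (S\(S\NP))\S

(N/NP)\N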